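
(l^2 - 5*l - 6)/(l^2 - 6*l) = (l + 1)/l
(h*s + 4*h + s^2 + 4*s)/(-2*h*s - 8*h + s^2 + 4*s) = (h + s)/(-2*h + s)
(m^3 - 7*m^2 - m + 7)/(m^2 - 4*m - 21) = (m^2 - 1)/(m + 3)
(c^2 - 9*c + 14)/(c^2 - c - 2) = (c - 7)/(c + 1)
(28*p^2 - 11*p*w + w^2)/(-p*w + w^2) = (-28*p^2 + 11*p*w - w^2)/(w*(p - w))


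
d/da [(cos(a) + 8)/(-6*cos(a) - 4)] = -11*sin(a)/(3*cos(a) + 2)^2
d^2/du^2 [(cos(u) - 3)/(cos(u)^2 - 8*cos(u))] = (-(cos(u) - 8)^2*cos(u)^3 + 2*(cos(u) - 8)*(12*cos(u) - 9*cos(2*u) + cos(3*u) + 2)*cos(u) + 8*(cos(u) - 4)^2*(cos(u) - 3)*sin(u)^2)/((cos(u) - 8)^3*cos(u)^3)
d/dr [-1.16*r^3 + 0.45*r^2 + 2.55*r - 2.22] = -3.48*r^2 + 0.9*r + 2.55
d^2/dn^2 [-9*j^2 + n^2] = 2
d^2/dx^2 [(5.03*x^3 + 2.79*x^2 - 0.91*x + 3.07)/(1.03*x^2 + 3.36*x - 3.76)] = (5.6843418860808e-14*x^4 + 131.291642*x^3 - 296.909598*x^2 + 469.275216*x + 148.991792)/(1.092727*x^6 + 10.693872*x^5 + 22.917912*x^4 - 40.142592*x^3 - 83.661504*x^2 + 142.507008*x - 53.157376)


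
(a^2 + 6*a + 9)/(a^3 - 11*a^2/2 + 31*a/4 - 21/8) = 8*(a^2 + 6*a + 9)/(8*a^3 - 44*a^2 + 62*a - 21)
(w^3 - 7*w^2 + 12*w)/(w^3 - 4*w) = (w^2 - 7*w + 12)/(w^2 - 4)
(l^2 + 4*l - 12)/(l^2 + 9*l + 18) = (l - 2)/(l + 3)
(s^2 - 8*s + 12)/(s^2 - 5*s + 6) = (s - 6)/(s - 3)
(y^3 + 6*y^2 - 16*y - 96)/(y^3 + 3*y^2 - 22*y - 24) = (y + 4)/(y + 1)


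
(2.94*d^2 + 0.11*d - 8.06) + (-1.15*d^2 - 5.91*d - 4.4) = 1.79*d^2 - 5.8*d - 12.46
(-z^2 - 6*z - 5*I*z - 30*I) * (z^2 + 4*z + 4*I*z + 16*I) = -z^4 - 10*z^3 - 9*I*z^3 - 4*z^2 - 90*I*z^2 + 200*z - 216*I*z + 480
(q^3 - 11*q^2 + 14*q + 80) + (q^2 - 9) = q^3 - 10*q^2 + 14*q + 71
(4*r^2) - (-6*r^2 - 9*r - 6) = 10*r^2 + 9*r + 6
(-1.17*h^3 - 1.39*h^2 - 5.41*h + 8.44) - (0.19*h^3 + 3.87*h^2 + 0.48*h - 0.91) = -1.36*h^3 - 5.26*h^2 - 5.89*h + 9.35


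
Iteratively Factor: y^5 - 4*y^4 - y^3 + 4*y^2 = (y - 4)*(y^4 - y^2) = (y - 4)*(y - 1)*(y^3 + y^2) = y*(y - 4)*(y - 1)*(y^2 + y) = y*(y - 4)*(y - 1)*(y + 1)*(y)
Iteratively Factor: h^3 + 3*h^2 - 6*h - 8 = (h + 4)*(h^2 - h - 2) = (h + 1)*(h + 4)*(h - 2)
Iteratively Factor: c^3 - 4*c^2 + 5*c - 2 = (c - 2)*(c^2 - 2*c + 1) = (c - 2)*(c - 1)*(c - 1)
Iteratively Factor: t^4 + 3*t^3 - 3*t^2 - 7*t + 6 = (t + 2)*(t^3 + t^2 - 5*t + 3) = (t - 1)*(t + 2)*(t^2 + 2*t - 3) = (t - 1)^2*(t + 2)*(t + 3)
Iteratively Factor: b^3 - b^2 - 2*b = (b)*(b^2 - b - 2) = b*(b + 1)*(b - 2)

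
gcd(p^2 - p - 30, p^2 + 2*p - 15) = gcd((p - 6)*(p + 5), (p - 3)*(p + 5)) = p + 5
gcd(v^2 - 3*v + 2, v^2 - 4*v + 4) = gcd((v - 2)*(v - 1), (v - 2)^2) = v - 2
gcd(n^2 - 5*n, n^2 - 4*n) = n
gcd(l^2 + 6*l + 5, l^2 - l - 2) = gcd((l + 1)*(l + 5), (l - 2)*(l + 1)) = l + 1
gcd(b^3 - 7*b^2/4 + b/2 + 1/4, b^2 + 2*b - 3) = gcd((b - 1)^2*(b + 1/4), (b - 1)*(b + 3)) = b - 1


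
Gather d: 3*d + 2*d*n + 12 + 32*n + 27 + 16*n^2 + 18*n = d*(2*n + 3) + 16*n^2 + 50*n + 39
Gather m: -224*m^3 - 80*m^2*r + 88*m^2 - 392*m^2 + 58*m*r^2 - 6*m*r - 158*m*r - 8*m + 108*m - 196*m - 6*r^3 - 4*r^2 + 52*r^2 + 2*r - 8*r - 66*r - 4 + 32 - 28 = -224*m^3 + m^2*(-80*r - 304) + m*(58*r^2 - 164*r - 96) - 6*r^3 + 48*r^2 - 72*r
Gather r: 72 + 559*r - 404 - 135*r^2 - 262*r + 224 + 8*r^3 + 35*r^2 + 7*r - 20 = 8*r^3 - 100*r^2 + 304*r - 128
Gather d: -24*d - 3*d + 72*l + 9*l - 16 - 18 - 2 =-27*d + 81*l - 36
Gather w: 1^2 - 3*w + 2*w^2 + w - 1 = 2*w^2 - 2*w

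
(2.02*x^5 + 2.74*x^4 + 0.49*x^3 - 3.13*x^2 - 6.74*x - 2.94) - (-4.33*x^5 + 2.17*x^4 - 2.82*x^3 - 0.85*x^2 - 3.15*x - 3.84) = 6.35*x^5 + 0.57*x^4 + 3.31*x^3 - 2.28*x^2 - 3.59*x + 0.9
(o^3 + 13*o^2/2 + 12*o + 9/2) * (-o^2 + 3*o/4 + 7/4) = -o^5 - 23*o^4/4 - 43*o^3/8 + 127*o^2/8 + 195*o/8 + 63/8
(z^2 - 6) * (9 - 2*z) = -2*z^3 + 9*z^2 + 12*z - 54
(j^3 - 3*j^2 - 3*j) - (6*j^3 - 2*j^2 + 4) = -5*j^3 - j^2 - 3*j - 4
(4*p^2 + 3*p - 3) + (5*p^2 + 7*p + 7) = 9*p^2 + 10*p + 4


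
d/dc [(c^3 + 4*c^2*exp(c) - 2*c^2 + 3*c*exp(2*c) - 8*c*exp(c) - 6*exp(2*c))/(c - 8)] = 2*(2*c^3*exp(c) + c^3 + 3*c^2*exp(2*c) - 18*c^2*exp(c) - 13*c^2 - 30*c*exp(2*c) + 16*c + 39*exp(2*c) + 32*exp(c))/(c^2 - 16*c + 64)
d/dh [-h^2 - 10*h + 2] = -2*h - 10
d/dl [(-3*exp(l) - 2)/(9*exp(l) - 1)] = 21*exp(l)/(9*exp(l) - 1)^2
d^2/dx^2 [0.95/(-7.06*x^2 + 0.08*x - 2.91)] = (94.70284*x^2 - 1.07312*x - 0.95*(14.12*x - 0.08)*(28.24*x - 0.16) + 39.03474)/(7.06*x^2 - 0.08*x + 2.91)^3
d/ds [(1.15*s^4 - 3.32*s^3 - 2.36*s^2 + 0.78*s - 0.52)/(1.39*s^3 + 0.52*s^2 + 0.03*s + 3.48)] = (1.5985*s^6 + 1.196*s^5 + 1.6575*s^4 + 13.6404*s^3 - 32.9688*s^2 - 15.8848*s + 2.73)/(1.9321*s^6 + 1.4456*s^5 + 0.3538*s^4 + 9.7056*s^3 + 3.6201*s^2 + 0.2088*s + 12.1104)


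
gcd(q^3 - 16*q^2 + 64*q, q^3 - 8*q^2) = q^2 - 8*q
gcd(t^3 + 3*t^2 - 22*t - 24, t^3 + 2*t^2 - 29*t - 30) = t^2 + 7*t + 6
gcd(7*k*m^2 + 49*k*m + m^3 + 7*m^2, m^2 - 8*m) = m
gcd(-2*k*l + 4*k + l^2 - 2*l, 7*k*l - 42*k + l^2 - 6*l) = 1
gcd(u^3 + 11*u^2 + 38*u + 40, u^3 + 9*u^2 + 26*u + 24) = u^2 + 6*u + 8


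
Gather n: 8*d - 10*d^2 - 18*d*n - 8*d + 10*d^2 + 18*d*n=0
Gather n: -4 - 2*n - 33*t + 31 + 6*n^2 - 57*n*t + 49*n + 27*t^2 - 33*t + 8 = 6*n^2 + n*(47 - 57*t) + 27*t^2 - 66*t + 35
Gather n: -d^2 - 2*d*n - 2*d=-d^2 - 2*d*n - 2*d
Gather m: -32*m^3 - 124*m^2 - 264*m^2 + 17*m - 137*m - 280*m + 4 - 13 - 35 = -32*m^3 - 388*m^2 - 400*m - 44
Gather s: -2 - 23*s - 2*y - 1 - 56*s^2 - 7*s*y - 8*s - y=-56*s^2 + s*(-7*y - 31) - 3*y - 3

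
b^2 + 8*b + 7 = (b + 1)*(b + 7)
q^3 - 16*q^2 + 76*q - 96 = (q - 8)*(q - 6)*(q - 2)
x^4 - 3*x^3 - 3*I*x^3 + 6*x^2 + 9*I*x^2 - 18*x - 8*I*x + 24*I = (x - 3)*(x - 4*I)*(x - I)*(x + 2*I)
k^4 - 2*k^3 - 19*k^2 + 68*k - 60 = (k - 3)*(k - 2)^2*(k + 5)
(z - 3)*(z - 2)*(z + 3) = z^3 - 2*z^2 - 9*z + 18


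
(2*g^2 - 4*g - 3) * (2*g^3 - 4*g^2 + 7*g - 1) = 4*g^5 - 16*g^4 + 24*g^3 - 18*g^2 - 17*g + 3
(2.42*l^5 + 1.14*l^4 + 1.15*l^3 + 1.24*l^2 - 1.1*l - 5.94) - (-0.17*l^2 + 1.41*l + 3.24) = 2.42*l^5 + 1.14*l^4 + 1.15*l^3 + 1.41*l^2 - 2.51*l - 9.18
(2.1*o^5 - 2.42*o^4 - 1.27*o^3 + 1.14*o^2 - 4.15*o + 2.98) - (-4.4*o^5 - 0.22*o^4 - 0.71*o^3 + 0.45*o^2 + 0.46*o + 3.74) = 6.5*o^5 - 2.2*o^4 - 0.56*o^3 + 0.69*o^2 - 4.61*o - 0.76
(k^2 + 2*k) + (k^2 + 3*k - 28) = 2*k^2 + 5*k - 28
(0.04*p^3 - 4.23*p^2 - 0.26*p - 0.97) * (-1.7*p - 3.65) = -0.068*p^4 + 7.045*p^3 + 15.8815*p^2 + 2.598*p + 3.5405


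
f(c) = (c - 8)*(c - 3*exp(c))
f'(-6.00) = -19.90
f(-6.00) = 84.10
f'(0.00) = 13.00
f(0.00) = 24.00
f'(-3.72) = -14.66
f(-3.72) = 44.45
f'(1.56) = 72.78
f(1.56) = 81.89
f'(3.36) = 313.10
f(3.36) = 385.16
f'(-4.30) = -16.14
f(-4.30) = 53.39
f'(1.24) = 54.19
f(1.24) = 61.70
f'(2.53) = 165.40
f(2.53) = 192.16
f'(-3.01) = -12.54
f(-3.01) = 34.77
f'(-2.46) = -10.50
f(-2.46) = 28.41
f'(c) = c + (1 - 3*exp(c))*(c - 8) - 3*exp(c) = c - (c - 8)*(3*exp(c) - 1) - 3*exp(c)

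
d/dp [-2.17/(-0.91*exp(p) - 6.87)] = -1.9747*exp(p)/(0.91*exp(p) + 6.87)^2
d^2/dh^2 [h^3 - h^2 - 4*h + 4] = 6*h - 2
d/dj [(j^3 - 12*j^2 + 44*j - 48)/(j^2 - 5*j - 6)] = (j^2 + 2*j - 14)/(j^2 + 2*j + 1)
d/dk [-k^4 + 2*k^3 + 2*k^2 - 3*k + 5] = -4*k^3 + 6*k^2 + 4*k - 3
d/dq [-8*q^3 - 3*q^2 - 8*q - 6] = -24*q^2 - 6*q - 8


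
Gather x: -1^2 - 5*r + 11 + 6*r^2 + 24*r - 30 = 6*r^2 + 19*r - 20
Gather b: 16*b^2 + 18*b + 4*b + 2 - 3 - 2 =16*b^2 + 22*b - 3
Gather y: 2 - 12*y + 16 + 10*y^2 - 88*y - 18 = 10*y^2 - 100*y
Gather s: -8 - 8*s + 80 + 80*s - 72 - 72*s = 0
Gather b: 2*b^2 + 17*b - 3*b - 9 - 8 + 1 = 2*b^2 + 14*b - 16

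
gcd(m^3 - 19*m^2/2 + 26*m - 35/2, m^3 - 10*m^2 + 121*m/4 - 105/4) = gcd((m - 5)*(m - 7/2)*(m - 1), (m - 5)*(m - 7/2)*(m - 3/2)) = m^2 - 17*m/2 + 35/2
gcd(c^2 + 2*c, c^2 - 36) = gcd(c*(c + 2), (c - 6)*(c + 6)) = 1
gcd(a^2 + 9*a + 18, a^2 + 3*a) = a + 3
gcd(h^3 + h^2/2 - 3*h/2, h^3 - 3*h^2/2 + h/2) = h^2 - h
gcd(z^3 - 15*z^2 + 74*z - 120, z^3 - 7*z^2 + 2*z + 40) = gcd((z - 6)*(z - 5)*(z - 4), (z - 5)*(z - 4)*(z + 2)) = z^2 - 9*z + 20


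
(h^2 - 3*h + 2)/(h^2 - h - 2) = (h - 1)/(h + 1)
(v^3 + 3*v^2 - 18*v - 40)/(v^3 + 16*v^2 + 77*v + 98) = (v^2 + v - 20)/(v^2 + 14*v + 49)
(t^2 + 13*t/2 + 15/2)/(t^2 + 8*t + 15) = (t + 3/2)/(t + 3)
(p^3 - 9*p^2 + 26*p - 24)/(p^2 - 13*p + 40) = (p^3 - 9*p^2 + 26*p - 24)/(p^2 - 13*p + 40)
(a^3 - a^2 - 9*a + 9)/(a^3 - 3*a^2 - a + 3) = (a + 3)/(a + 1)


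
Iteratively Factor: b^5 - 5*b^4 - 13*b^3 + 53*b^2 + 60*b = (b - 5)*(b^4 - 13*b^2 - 12*b) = (b - 5)*(b - 4)*(b^3 + 4*b^2 + 3*b) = b*(b - 5)*(b - 4)*(b^2 + 4*b + 3) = b*(b - 5)*(b - 4)*(b + 1)*(b + 3)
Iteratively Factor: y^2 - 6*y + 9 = (y - 3)*(y - 3)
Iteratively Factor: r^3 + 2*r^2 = (r)*(r^2 + 2*r) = r^2*(r + 2)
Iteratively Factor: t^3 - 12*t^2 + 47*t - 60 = (t - 3)*(t^2 - 9*t + 20) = (t - 4)*(t - 3)*(t - 5)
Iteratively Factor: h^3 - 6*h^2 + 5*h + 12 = (h - 3)*(h^2 - 3*h - 4) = (h - 3)*(h + 1)*(h - 4)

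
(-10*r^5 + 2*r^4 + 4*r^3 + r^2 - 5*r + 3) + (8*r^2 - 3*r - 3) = -10*r^5 + 2*r^4 + 4*r^3 + 9*r^2 - 8*r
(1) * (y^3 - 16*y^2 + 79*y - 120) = y^3 - 16*y^2 + 79*y - 120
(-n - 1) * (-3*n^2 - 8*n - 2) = 3*n^3 + 11*n^2 + 10*n + 2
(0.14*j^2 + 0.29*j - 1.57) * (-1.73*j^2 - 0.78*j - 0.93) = -0.2422*j^4 - 0.6109*j^3 + 2.3597*j^2 + 0.9549*j + 1.4601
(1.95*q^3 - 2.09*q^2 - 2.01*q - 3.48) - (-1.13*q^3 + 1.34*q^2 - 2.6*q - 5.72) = 3.08*q^3 - 3.43*q^2 + 0.59*q + 2.24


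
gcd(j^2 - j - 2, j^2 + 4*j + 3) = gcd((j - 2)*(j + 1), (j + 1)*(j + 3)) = j + 1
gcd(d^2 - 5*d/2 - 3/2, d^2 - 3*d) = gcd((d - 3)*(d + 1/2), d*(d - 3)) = d - 3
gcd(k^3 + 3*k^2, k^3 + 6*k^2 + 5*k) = k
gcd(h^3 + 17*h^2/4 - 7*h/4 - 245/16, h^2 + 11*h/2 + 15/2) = h + 5/2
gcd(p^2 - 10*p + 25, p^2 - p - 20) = p - 5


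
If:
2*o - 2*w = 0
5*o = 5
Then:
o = 1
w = 1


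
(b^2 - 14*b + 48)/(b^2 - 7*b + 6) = (b - 8)/(b - 1)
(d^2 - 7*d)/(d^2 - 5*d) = (d - 7)/(d - 5)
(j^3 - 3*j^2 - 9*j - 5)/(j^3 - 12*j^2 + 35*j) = (j^2 + 2*j + 1)/(j*(j - 7))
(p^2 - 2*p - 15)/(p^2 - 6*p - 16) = (-p^2 + 2*p + 15)/(-p^2 + 6*p + 16)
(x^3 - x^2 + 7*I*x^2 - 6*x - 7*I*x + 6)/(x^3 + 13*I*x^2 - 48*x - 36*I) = (x - 1)/(x + 6*I)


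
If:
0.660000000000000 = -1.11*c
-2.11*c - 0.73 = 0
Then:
No Solution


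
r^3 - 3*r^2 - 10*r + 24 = (r - 4)*(r - 2)*(r + 3)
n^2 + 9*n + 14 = (n + 2)*(n + 7)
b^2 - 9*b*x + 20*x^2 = (b - 5*x)*(b - 4*x)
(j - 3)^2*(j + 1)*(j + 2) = j^4 - 3*j^3 - 7*j^2 + 15*j + 18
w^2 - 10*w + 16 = (w - 8)*(w - 2)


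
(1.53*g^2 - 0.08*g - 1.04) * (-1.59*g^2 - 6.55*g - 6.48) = -2.4327*g^4 - 9.8943*g^3 - 7.7368*g^2 + 7.3304*g + 6.7392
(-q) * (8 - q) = q^2 - 8*q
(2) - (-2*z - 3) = 2*z + 5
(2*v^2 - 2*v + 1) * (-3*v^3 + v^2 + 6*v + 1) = -6*v^5 + 8*v^4 + 7*v^3 - 9*v^2 + 4*v + 1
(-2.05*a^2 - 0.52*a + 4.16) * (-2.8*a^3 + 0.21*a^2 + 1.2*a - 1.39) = 5.74*a^5 + 1.0255*a^4 - 14.2172*a^3 + 3.0991*a^2 + 5.7148*a - 5.7824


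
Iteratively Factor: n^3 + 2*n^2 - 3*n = (n + 3)*(n^2 - n) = n*(n + 3)*(n - 1)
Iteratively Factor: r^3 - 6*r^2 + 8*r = (r)*(r^2 - 6*r + 8) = r*(r - 4)*(r - 2)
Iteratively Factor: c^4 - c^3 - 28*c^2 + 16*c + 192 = (c - 4)*(c^3 + 3*c^2 - 16*c - 48) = (c - 4)*(c + 4)*(c^2 - c - 12) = (c - 4)^2*(c + 4)*(c + 3)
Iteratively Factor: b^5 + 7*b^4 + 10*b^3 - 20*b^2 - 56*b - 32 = (b + 2)*(b^4 + 5*b^3 - 20*b - 16) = (b - 2)*(b + 2)*(b^3 + 7*b^2 + 14*b + 8) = (b - 2)*(b + 1)*(b + 2)*(b^2 + 6*b + 8) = (b - 2)*(b + 1)*(b + 2)*(b + 4)*(b + 2)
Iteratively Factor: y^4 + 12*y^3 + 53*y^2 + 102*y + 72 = (y + 3)*(y^3 + 9*y^2 + 26*y + 24) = (y + 3)*(y + 4)*(y^2 + 5*y + 6) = (y + 3)^2*(y + 4)*(y + 2)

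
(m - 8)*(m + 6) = m^2 - 2*m - 48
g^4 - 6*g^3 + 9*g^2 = g^2*(g - 3)^2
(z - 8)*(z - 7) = z^2 - 15*z + 56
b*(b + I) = b^2 + I*b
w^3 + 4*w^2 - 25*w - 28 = (w - 4)*(w + 1)*(w + 7)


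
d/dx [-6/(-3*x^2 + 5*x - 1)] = 6*(5 - 6*x)/(3*x^2 - 5*x + 1)^2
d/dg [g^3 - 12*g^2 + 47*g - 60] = 3*g^2 - 24*g + 47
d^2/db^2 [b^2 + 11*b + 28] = 2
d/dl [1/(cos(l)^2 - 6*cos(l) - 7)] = 2*(cos(l) - 3)*sin(l)/(sin(l)^2 + 6*cos(l) + 6)^2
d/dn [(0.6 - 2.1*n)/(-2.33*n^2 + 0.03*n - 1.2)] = (-4.893*n^2 + 2.796*n + 2.502)/(5.4289*n^4 - 0.1398*n^3 + 5.5929*n^2 - 0.072*n + 1.44)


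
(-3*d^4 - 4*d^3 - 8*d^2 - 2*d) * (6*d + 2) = -18*d^5 - 30*d^4 - 56*d^3 - 28*d^2 - 4*d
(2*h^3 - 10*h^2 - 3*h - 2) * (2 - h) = -2*h^4 + 14*h^3 - 17*h^2 - 4*h - 4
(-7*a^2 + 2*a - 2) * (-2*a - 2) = 14*a^3 + 10*a^2 + 4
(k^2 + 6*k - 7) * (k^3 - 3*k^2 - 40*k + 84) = k^5 + 3*k^4 - 65*k^3 - 135*k^2 + 784*k - 588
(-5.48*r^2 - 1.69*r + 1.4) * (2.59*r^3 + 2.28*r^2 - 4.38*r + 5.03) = -14.1932*r^5 - 16.8715*r^4 + 23.7752*r^3 - 16.9702*r^2 - 14.6327*r + 7.042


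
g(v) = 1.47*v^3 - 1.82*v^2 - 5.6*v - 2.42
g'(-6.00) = 175.00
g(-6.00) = -351.86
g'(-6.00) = 175.00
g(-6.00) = -351.86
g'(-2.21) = 23.98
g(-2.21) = -14.80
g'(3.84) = 45.45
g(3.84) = 32.47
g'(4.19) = 56.57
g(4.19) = 50.30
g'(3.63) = 39.30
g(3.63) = 23.58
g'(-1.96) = 18.48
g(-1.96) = -9.50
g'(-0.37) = -3.65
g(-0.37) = -0.67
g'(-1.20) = 5.12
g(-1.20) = -0.86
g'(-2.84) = 40.31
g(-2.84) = -34.87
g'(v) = 4.41*v^2 - 3.64*v - 5.6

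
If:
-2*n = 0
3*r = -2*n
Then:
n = 0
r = 0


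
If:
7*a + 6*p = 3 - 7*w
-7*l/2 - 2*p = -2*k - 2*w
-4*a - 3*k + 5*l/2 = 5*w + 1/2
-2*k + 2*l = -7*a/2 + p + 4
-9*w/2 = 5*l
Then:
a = 653/2500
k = -13577/7500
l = -603/1250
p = -6451/15000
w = 67/125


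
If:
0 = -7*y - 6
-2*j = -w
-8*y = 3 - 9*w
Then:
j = -3/14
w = -3/7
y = -6/7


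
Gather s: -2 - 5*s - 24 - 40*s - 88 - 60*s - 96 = -105*s - 210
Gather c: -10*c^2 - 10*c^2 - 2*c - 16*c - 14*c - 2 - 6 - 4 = -20*c^2 - 32*c - 12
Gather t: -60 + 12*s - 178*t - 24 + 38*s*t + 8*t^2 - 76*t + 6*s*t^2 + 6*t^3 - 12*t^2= 12*s + 6*t^3 + t^2*(6*s - 4) + t*(38*s - 254) - 84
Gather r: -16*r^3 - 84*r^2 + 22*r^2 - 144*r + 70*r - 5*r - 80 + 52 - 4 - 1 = -16*r^3 - 62*r^2 - 79*r - 33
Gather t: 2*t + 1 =2*t + 1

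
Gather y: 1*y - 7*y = -6*y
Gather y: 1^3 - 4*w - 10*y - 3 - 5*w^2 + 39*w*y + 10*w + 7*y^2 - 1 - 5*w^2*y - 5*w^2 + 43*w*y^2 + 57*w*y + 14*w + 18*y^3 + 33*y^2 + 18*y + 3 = -10*w^2 + 20*w + 18*y^3 + y^2*(43*w + 40) + y*(-5*w^2 + 96*w + 8)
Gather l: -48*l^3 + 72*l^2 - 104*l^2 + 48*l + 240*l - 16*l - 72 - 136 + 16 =-48*l^3 - 32*l^2 + 272*l - 192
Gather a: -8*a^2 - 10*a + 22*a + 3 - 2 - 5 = -8*a^2 + 12*a - 4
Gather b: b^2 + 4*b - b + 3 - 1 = b^2 + 3*b + 2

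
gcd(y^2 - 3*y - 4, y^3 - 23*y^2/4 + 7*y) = y - 4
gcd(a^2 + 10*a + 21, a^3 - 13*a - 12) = a + 3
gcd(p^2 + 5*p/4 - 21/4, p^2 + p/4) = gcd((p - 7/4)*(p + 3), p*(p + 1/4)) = 1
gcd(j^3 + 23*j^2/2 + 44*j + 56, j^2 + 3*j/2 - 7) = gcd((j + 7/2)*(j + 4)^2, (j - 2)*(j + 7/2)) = j + 7/2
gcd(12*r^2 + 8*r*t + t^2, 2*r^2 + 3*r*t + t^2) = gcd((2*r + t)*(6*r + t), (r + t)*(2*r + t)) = 2*r + t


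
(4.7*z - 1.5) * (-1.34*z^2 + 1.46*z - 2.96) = -6.298*z^3 + 8.872*z^2 - 16.102*z + 4.44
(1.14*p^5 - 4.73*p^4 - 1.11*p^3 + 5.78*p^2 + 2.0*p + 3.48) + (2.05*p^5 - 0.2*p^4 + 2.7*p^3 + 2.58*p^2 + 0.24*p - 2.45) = 3.19*p^5 - 4.93*p^4 + 1.59*p^3 + 8.36*p^2 + 2.24*p + 1.03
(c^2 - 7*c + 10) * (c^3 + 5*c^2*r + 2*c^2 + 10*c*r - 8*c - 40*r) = c^5 + 5*c^4*r - 5*c^4 - 25*c^3*r - 12*c^3 - 60*c^2*r + 76*c^2 + 380*c*r - 80*c - 400*r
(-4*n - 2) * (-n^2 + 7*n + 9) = 4*n^3 - 26*n^2 - 50*n - 18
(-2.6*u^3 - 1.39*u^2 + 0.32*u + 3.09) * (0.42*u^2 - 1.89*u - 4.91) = -1.092*u^5 + 4.3302*u^4 + 15.5275*u^3 + 7.5179*u^2 - 7.4113*u - 15.1719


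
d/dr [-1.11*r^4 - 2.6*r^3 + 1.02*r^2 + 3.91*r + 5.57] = -4.44*r^3 - 7.8*r^2 + 2.04*r + 3.91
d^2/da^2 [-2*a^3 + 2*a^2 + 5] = 4 - 12*a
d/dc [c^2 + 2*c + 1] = 2*c + 2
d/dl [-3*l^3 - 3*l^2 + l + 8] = -9*l^2 - 6*l + 1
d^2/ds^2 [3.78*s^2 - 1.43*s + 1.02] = 7.56000000000000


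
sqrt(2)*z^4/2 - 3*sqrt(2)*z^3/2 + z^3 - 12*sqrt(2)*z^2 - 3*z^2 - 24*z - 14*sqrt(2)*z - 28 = (z - 7)*(z + 2)^2*(sqrt(2)*z/2 + 1)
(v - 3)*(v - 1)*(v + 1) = v^3 - 3*v^2 - v + 3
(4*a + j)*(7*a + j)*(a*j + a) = 28*a^3*j + 28*a^3 + 11*a^2*j^2 + 11*a^2*j + a*j^3 + a*j^2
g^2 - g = g*(g - 1)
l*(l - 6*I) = l^2 - 6*I*l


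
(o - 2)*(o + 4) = o^2 + 2*o - 8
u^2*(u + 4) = u^3 + 4*u^2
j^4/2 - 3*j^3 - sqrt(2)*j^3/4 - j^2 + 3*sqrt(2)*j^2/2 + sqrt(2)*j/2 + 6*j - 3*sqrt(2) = (j/2 + sqrt(2)/2)*(j - 6)*(j - sqrt(2))*(j - sqrt(2)/2)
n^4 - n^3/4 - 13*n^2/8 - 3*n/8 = n*(n - 3/2)*(n + 1/4)*(n + 1)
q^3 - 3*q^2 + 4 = (q - 2)^2*(q + 1)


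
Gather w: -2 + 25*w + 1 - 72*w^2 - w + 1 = -72*w^2 + 24*w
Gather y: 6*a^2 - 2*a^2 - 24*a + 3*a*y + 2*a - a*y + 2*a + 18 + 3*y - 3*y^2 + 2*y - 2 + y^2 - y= 4*a^2 - 20*a - 2*y^2 + y*(2*a + 4) + 16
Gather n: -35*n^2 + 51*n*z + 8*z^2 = -35*n^2 + 51*n*z + 8*z^2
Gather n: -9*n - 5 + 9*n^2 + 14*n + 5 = 9*n^2 + 5*n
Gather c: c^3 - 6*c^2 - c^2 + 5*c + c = c^3 - 7*c^2 + 6*c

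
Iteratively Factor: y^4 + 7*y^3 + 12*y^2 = (y)*(y^3 + 7*y^2 + 12*y) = y*(y + 3)*(y^2 + 4*y) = y^2*(y + 3)*(y + 4)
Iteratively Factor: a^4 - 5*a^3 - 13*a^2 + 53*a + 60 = (a - 4)*(a^3 - a^2 - 17*a - 15) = (a - 4)*(a + 3)*(a^2 - 4*a - 5) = (a - 5)*(a - 4)*(a + 3)*(a + 1)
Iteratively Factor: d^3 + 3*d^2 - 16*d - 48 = (d + 3)*(d^2 - 16) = (d + 3)*(d + 4)*(d - 4)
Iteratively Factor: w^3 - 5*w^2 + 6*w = (w)*(w^2 - 5*w + 6) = w*(w - 2)*(w - 3)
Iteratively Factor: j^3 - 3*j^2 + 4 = (j - 2)*(j^2 - j - 2) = (j - 2)^2*(j + 1)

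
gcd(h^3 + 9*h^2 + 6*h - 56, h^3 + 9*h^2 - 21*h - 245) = h + 7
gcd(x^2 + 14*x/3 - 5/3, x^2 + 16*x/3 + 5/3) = x + 5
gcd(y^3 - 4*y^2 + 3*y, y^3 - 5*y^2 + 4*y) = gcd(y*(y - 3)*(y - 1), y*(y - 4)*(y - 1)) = y^2 - y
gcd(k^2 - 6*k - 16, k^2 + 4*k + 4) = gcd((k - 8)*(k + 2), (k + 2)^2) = k + 2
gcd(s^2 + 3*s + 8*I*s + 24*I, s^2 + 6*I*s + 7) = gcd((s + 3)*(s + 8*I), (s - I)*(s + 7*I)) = 1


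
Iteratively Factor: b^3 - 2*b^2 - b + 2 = (b + 1)*(b^2 - 3*b + 2) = (b - 2)*(b + 1)*(b - 1)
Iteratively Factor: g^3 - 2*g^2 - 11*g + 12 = (g + 3)*(g^2 - 5*g + 4) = (g - 1)*(g + 3)*(g - 4)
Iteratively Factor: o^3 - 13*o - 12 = (o + 1)*(o^2 - o - 12) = (o - 4)*(o + 1)*(o + 3)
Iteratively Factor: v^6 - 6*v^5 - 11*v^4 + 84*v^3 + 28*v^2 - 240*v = (v - 5)*(v^5 - v^4 - 16*v^3 + 4*v^2 + 48*v) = (v - 5)*(v + 2)*(v^4 - 3*v^3 - 10*v^2 + 24*v) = (v - 5)*(v + 2)*(v + 3)*(v^3 - 6*v^2 + 8*v) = (v - 5)*(v - 2)*(v + 2)*(v + 3)*(v^2 - 4*v) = v*(v - 5)*(v - 2)*(v + 2)*(v + 3)*(v - 4)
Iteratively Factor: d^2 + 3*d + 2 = (d + 1)*(d + 2)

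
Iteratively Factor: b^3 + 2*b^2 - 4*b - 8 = (b + 2)*(b^2 - 4) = (b + 2)^2*(b - 2)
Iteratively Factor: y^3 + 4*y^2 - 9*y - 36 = (y + 4)*(y^2 - 9) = (y + 3)*(y + 4)*(y - 3)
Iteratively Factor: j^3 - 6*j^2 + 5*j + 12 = (j - 4)*(j^2 - 2*j - 3) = (j - 4)*(j - 3)*(j + 1)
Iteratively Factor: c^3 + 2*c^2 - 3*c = (c - 1)*(c^2 + 3*c) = (c - 1)*(c + 3)*(c)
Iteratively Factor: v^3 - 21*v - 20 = (v + 1)*(v^2 - v - 20) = (v + 1)*(v + 4)*(v - 5)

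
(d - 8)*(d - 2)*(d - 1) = d^3 - 11*d^2 + 26*d - 16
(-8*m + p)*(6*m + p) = -48*m^2 - 2*m*p + p^2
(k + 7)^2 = k^2 + 14*k + 49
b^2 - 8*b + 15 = (b - 5)*(b - 3)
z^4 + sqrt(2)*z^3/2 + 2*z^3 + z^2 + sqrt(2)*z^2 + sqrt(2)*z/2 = z*(z + 1)^2*(z + sqrt(2)/2)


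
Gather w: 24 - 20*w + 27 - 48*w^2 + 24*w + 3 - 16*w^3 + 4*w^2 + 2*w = -16*w^3 - 44*w^2 + 6*w + 54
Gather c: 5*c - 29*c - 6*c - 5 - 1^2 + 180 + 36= 210 - 30*c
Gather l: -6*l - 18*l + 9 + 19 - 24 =4 - 24*l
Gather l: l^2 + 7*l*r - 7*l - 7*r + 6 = l^2 + l*(7*r - 7) - 7*r + 6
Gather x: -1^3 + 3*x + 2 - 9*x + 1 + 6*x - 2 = 0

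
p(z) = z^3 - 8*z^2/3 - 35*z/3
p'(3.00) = -0.67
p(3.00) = -32.00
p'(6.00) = 64.33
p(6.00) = 50.00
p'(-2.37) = 17.82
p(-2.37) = -0.64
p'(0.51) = -13.61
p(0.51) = -6.51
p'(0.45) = -13.46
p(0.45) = -5.70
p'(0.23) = -12.73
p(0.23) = -2.81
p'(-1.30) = 0.34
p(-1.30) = 8.46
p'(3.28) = 3.12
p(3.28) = -31.67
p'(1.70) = -12.06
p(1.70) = -22.63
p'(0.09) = -12.12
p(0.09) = -1.07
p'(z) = 3*z^2 - 16*z/3 - 35/3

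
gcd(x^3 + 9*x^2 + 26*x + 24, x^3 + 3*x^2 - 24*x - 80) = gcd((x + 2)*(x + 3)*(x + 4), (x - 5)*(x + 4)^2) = x + 4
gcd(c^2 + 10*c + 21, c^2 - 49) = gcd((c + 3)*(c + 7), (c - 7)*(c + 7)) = c + 7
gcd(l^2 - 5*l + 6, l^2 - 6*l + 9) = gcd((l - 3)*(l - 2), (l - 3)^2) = l - 3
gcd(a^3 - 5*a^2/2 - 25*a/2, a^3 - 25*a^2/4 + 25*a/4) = a^2 - 5*a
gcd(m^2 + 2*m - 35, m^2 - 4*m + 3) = 1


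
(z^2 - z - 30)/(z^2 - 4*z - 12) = (z + 5)/(z + 2)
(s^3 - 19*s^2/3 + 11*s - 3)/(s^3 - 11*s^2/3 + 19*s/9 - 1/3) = 3*(s - 3)/(3*s - 1)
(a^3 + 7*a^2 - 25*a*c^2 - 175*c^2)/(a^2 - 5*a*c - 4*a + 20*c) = (a^2 + 5*a*c + 7*a + 35*c)/(a - 4)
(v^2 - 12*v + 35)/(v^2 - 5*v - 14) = (v - 5)/(v + 2)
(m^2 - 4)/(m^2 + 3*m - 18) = (m^2 - 4)/(m^2 + 3*m - 18)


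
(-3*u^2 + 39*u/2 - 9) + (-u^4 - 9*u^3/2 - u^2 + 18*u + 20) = -u^4 - 9*u^3/2 - 4*u^2 + 75*u/2 + 11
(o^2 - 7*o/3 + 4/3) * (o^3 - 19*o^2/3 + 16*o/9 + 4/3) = o^5 - 26*o^4/3 + 161*o^3/9 - 304*o^2/27 - 20*o/27 + 16/9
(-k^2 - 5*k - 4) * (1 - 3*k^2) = 3*k^4 + 15*k^3 + 11*k^2 - 5*k - 4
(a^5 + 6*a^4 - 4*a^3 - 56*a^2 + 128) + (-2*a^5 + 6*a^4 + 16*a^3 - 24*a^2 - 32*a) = -a^5 + 12*a^4 + 12*a^3 - 80*a^2 - 32*a + 128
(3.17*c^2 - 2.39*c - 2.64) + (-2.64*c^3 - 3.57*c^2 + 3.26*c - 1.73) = -2.64*c^3 - 0.4*c^2 + 0.87*c - 4.37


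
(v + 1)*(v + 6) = v^2 + 7*v + 6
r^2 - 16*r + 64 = (r - 8)^2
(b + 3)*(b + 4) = b^2 + 7*b + 12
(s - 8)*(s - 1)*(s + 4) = s^3 - 5*s^2 - 28*s + 32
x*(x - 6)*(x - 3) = x^3 - 9*x^2 + 18*x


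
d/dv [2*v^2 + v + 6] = 4*v + 1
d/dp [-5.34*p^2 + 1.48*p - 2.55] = 1.48 - 10.68*p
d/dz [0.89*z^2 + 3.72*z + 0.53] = 1.78*z + 3.72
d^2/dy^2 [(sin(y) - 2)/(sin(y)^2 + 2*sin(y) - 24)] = (-sin(y)^5 + 10*sin(y)^4 - 130*sin(y)^3 + 140*sin(y)^2 - 360*sin(y) - 16)/(sin(y)^2 + 2*sin(y) - 24)^3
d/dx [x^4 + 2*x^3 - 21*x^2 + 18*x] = 4*x^3 + 6*x^2 - 42*x + 18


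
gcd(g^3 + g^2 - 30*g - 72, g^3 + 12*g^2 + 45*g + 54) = g + 3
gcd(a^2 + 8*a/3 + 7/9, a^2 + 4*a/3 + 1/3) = a + 1/3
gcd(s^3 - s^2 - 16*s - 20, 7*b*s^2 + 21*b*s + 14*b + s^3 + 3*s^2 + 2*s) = s + 2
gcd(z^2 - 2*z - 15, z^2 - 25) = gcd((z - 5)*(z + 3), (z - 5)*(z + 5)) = z - 5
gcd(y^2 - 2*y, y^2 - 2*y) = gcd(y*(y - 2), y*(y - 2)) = y^2 - 2*y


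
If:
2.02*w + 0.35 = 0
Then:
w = -0.17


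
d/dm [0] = 0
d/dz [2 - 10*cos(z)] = 10*sin(z)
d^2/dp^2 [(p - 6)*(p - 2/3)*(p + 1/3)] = 6*p - 38/3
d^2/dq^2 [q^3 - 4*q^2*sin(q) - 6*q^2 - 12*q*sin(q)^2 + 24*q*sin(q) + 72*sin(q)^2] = 4*q^2*sin(q) - 24*q*sin(q) - 16*q*cos(q) - 24*q*cos(2*q) + 6*q - 8*sin(q) - 24*sin(2*q) + 48*cos(q) + 144*cos(2*q) - 12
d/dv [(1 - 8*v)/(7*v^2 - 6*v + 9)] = 2*(28*v^2 - 7*v - 33)/(49*v^4 - 84*v^3 + 162*v^2 - 108*v + 81)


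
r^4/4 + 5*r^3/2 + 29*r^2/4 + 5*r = r*(r/4 + 1)*(r + 1)*(r + 5)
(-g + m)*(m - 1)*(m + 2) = -g*m^2 - g*m + 2*g + m^3 + m^2 - 2*m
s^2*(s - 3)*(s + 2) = s^4 - s^3 - 6*s^2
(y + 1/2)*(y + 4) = y^2 + 9*y/2 + 2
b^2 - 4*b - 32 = (b - 8)*(b + 4)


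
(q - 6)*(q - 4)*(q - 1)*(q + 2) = q^4 - 9*q^3 + 12*q^2 + 44*q - 48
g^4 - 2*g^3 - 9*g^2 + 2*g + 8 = (g - 4)*(g - 1)*(g + 1)*(g + 2)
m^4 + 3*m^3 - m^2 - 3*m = m*(m - 1)*(m + 1)*(m + 3)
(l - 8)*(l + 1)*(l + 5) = l^3 - 2*l^2 - 43*l - 40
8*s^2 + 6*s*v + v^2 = (2*s + v)*(4*s + v)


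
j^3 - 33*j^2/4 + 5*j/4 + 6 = (j - 8)*(j - 1)*(j + 3/4)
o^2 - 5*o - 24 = (o - 8)*(o + 3)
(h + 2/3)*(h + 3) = h^2 + 11*h/3 + 2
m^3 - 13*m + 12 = (m - 3)*(m - 1)*(m + 4)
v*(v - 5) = v^2 - 5*v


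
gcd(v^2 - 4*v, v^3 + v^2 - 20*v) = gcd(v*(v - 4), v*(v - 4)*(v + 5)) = v^2 - 4*v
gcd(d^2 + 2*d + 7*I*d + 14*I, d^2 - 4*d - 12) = d + 2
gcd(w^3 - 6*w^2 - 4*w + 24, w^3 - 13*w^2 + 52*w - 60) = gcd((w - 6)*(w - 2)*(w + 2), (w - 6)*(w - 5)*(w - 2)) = w^2 - 8*w + 12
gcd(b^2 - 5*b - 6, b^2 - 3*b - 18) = b - 6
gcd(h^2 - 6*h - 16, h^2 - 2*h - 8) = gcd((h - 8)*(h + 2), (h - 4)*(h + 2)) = h + 2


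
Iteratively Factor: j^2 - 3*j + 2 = (j - 2)*(j - 1)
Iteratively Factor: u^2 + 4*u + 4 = (u + 2)*(u + 2)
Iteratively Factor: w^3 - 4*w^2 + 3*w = (w - 3)*(w^2 - w) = (w - 3)*(w - 1)*(w)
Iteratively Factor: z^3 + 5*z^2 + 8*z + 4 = (z + 2)*(z^2 + 3*z + 2) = (z + 2)^2*(z + 1)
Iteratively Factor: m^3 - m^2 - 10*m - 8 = (m - 4)*(m^2 + 3*m + 2) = (m - 4)*(m + 2)*(m + 1)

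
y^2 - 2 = (y - sqrt(2))*(y + sqrt(2))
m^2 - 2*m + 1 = (m - 1)^2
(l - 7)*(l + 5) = l^2 - 2*l - 35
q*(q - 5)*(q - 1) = q^3 - 6*q^2 + 5*q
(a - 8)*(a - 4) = a^2 - 12*a + 32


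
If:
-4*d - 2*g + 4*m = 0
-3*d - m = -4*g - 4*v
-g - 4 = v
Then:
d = v/8 - 7/2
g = -v - 4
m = -3*v/8 - 11/2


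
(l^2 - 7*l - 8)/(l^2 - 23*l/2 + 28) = 2*(l + 1)/(2*l - 7)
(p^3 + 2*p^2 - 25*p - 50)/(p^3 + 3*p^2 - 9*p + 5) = (p^2 - 3*p - 10)/(p^2 - 2*p + 1)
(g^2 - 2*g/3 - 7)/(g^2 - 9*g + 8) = (g^2 - 2*g/3 - 7)/(g^2 - 9*g + 8)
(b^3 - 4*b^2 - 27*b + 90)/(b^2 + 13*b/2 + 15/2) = 2*(b^2 - 9*b + 18)/(2*b + 3)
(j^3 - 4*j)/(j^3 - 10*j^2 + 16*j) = (j + 2)/(j - 8)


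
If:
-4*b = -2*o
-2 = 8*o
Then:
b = -1/8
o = -1/4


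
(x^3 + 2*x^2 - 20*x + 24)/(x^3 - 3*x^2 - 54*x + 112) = (x^2 + 4*x - 12)/(x^2 - x - 56)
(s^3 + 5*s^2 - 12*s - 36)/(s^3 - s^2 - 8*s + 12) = (s^3 + 5*s^2 - 12*s - 36)/(s^3 - s^2 - 8*s + 12)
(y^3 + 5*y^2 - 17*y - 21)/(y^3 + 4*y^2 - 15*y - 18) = (y + 7)/(y + 6)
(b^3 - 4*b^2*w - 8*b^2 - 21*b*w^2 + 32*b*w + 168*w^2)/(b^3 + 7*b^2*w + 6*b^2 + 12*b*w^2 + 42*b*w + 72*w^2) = (b^2 - 7*b*w - 8*b + 56*w)/(b^2 + 4*b*w + 6*b + 24*w)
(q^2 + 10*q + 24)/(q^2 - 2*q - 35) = (q^2 + 10*q + 24)/(q^2 - 2*q - 35)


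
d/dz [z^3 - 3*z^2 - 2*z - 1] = 3*z^2 - 6*z - 2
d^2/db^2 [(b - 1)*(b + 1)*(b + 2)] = 6*b + 4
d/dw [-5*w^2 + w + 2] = 1 - 10*w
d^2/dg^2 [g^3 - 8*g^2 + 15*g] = 6*g - 16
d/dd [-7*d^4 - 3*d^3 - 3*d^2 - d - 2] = -28*d^3 - 9*d^2 - 6*d - 1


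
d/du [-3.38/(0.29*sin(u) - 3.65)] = 0.9802*cos(u)/(0.29*sin(u) - 3.65)^2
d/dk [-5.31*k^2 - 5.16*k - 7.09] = -10.62*k - 5.16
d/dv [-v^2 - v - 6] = -2*v - 1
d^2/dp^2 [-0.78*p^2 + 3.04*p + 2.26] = -1.56000000000000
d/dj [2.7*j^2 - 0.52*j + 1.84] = 5.4*j - 0.52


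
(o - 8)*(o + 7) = o^2 - o - 56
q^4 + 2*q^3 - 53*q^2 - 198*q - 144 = (q - 8)*(q + 1)*(q + 3)*(q + 6)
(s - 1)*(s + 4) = s^2 + 3*s - 4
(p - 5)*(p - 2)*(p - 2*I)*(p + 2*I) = p^4 - 7*p^3 + 14*p^2 - 28*p + 40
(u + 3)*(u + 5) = u^2 + 8*u + 15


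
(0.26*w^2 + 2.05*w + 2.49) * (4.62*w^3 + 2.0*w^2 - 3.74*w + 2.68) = 1.2012*w^5 + 9.991*w^4 + 14.6314*w^3 - 1.9902*w^2 - 3.8186*w + 6.6732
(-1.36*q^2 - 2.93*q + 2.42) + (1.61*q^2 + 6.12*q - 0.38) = 0.25*q^2 + 3.19*q + 2.04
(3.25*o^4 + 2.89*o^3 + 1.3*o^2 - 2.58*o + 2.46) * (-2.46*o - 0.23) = -7.995*o^5 - 7.8569*o^4 - 3.8627*o^3 + 6.0478*o^2 - 5.4582*o - 0.5658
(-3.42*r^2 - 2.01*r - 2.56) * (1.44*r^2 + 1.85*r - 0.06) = -4.9248*r^4 - 9.2214*r^3 - 7.1997*r^2 - 4.6154*r + 0.1536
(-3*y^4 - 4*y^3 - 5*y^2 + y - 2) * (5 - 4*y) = 12*y^5 + y^4 - 29*y^2 + 13*y - 10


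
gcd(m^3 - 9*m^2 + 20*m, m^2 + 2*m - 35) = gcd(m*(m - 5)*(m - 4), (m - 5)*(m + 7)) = m - 5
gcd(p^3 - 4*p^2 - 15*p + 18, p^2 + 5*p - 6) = p - 1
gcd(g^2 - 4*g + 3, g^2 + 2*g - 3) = g - 1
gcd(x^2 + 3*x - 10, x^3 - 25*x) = x + 5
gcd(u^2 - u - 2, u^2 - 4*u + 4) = u - 2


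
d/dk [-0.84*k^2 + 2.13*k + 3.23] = 2.13 - 1.68*k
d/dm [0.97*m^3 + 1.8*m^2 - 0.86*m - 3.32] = 2.91*m^2 + 3.6*m - 0.86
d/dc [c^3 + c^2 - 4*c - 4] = 3*c^2 + 2*c - 4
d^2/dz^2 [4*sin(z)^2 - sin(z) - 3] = sin(z) + 8*cos(2*z)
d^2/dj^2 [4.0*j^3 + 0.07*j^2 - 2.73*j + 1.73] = 24.0*j + 0.14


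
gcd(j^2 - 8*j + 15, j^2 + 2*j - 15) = j - 3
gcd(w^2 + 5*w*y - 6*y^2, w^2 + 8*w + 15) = 1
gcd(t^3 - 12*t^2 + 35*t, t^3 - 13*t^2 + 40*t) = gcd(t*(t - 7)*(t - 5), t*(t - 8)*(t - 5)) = t^2 - 5*t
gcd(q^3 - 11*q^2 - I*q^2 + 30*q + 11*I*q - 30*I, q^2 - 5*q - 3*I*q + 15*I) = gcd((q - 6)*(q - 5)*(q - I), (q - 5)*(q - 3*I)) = q - 5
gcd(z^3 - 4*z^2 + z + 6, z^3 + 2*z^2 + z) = z + 1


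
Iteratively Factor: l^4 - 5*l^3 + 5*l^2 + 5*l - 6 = (l - 1)*(l^3 - 4*l^2 + l + 6) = (l - 1)*(l + 1)*(l^2 - 5*l + 6) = (l - 2)*(l - 1)*(l + 1)*(l - 3)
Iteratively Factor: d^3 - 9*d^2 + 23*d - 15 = (d - 1)*(d^2 - 8*d + 15) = (d - 3)*(d - 1)*(d - 5)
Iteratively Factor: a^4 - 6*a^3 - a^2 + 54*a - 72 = (a - 4)*(a^3 - 2*a^2 - 9*a + 18) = (a - 4)*(a - 3)*(a^2 + a - 6) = (a - 4)*(a - 3)*(a + 3)*(a - 2)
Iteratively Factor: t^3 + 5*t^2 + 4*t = (t + 1)*(t^2 + 4*t) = (t + 1)*(t + 4)*(t)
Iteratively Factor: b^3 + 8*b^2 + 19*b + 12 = (b + 4)*(b^2 + 4*b + 3) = (b + 3)*(b + 4)*(b + 1)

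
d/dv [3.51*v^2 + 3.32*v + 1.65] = 7.02*v + 3.32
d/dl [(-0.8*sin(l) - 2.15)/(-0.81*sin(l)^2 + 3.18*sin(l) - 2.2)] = (-0.648*sin(l)^2 - 3.483*sin(l) + 8.597)*cos(l)/(0.6561*sin(l)^4 - 5.1516*sin(l)^3 + 13.6764*sin(l)^2 - 13.992*sin(l) + 4.84)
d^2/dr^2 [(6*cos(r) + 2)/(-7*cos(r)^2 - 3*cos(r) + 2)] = 4*(1323*(1 - cos(2*r))^2*cos(r) + 133*(1 - cos(2*r))^2 - 1671*cos(r) + 110*cos(2*r) + 1197*cos(3*r) - 294*cos(5*r) - 750)/(6*cos(r) + 7*cos(2*r) + 3)^3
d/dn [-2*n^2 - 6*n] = -4*n - 6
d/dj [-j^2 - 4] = -2*j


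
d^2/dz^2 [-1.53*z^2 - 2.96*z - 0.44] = -3.06000000000000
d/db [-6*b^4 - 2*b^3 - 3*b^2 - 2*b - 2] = -24*b^3 - 6*b^2 - 6*b - 2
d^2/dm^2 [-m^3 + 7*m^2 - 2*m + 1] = 14 - 6*m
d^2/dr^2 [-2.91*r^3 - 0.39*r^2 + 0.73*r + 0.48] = -17.46*r - 0.78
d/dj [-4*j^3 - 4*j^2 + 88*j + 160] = -12*j^2 - 8*j + 88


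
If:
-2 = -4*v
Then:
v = 1/2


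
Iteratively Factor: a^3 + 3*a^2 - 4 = (a + 2)*(a^2 + a - 2) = (a + 2)^2*(a - 1)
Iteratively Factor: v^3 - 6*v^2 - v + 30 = (v - 5)*(v^2 - v - 6) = (v - 5)*(v - 3)*(v + 2)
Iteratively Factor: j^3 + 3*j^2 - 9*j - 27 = (j + 3)*(j^2 - 9) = (j + 3)^2*(j - 3)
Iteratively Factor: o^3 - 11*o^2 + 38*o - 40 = (o - 4)*(o^2 - 7*o + 10) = (o - 5)*(o - 4)*(o - 2)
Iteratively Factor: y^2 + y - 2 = (y - 1)*(y + 2)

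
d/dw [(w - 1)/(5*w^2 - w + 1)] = (5*w^2 - w - (w - 1)*(10*w - 1) + 1)/(5*w^2 - w + 1)^2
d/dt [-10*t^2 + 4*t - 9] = 4 - 20*t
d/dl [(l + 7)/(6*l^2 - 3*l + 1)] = 2*(-3*l^2 - 42*l + 11)/(36*l^4 - 36*l^3 + 21*l^2 - 6*l + 1)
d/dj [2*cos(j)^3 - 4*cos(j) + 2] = 6*sin(j)^3 - 2*sin(j)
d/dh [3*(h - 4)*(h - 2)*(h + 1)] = 9*h^2 - 30*h + 6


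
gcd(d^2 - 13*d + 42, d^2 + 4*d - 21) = 1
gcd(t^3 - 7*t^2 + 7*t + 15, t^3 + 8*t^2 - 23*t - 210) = t - 5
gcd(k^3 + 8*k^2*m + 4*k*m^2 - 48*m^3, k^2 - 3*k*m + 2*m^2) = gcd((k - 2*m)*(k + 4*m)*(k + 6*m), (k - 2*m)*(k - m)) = k - 2*m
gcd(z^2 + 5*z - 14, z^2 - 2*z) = z - 2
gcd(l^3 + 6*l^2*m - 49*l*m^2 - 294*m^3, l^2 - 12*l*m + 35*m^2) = l - 7*m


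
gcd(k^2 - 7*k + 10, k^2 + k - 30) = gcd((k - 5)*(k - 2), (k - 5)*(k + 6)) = k - 5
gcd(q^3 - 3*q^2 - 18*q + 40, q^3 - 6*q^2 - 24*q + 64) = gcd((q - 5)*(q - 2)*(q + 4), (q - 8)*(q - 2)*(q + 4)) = q^2 + 2*q - 8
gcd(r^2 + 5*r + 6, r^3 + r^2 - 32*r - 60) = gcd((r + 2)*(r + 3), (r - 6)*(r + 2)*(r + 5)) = r + 2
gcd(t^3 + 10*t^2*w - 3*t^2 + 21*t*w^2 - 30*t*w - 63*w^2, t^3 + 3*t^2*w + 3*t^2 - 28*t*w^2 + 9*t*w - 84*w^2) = t + 7*w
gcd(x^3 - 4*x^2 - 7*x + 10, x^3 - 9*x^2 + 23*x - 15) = x^2 - 6*x + 5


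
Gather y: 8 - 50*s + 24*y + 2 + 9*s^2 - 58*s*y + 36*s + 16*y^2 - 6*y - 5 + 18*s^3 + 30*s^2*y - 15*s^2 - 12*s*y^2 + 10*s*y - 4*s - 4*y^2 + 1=18*s^3 - 6*s^2 - 18*s + y^2*(12 - 12*s) + y*(30*s^2 - 48*s + 18) + 6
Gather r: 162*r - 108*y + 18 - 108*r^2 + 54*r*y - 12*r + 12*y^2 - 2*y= -108*r^2 + r*(54*y + 150) + 12*y^2 - 110*y + 18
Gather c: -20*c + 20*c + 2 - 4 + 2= 0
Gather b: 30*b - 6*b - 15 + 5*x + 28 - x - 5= 24*b + 4*x + 8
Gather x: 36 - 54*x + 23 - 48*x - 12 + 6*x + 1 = 48 - 96*x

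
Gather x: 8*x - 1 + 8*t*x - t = -t + x*(8*t + 8) - 1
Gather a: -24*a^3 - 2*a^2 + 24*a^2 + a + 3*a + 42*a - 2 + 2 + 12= -24*a^3 + 22*a^2 + 46*a + 12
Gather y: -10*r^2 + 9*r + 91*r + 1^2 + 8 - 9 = -10*r^2 + 100*r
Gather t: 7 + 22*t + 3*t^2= 3*t^2 + 22*t + 7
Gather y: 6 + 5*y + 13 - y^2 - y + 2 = -y^2 + 4*y + 21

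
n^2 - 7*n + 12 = (n - 4)*(n - 3)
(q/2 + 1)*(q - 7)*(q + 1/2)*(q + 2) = q^4/2 - 5*q^3/4 - 51*q^2/4 - 20*q - 7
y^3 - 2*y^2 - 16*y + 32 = (y - 4)*(y - 2)*(y + 4)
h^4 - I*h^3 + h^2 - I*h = h*(h - I)*(-I*h + 1)*(I*h + 1)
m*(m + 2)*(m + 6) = m^3 + 8*m^2 + 12*m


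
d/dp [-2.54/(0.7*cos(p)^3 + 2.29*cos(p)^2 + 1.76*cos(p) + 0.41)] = (5.334*sin(p)^2 - 11.6332*cos(p) - 9.8044)*sin(p)/(0.7*cos(p)^3 + 2.29*cos(p)^2 + 1.76*cos(p) + 0.41)^2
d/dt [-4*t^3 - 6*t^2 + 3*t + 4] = -12*t^2 - 12*t + 3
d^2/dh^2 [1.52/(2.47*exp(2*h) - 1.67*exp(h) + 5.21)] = ((2.5384 - 15.0176*exp(h))*(2.47*exp(2*h) - 1.67*exp(h) + 5.21) + 1.52*(4.94*exp(h) - 1.67)*(9.88*exp(h) - 3.34)*exp(h))*exp(h)/(2.47*exp(2*h) - 1.67*exp(h) + 5.21)^3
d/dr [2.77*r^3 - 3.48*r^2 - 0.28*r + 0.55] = 8.31*r^2 - 6.96*r - 0.28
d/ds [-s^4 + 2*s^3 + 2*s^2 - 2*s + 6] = -4*s^3 + 6*s^2 + 4*s - 2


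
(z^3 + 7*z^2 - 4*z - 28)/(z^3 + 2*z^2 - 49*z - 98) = (z - 2)/(z - 7)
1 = 1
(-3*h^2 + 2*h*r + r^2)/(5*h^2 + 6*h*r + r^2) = (-3*h^2 + 2*h*r + r^2)/(5*h^2 + 6*h*r + r^2)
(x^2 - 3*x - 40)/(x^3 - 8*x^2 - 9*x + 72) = (x + 5)/(x^2 - 9)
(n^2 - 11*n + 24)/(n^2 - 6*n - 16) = (n - 3)/(n + 2)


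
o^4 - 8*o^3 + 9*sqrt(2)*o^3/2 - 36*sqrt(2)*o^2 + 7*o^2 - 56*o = o*(o - 8)*(o + sqrt(2))*(o + 7*sqrt(2)/2)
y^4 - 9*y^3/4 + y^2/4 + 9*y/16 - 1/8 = (y - 2)*(y - 1/2)*(y - 1/4)*(y + 1/2)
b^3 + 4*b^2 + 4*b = b*(b + 2)^2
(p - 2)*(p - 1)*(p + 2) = p^3 - p^2 - 4*p + 4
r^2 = r^2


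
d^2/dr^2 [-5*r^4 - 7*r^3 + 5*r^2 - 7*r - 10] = -60*r^2 - 42*r + 10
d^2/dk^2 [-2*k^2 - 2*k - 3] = -4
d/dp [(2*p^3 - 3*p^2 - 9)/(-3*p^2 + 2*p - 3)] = 2*(-3*p^4 + 4*p^3 - 12*p^2 - 18*p + 9)/(9*p^4 - 12*p^3 + 22*p^2 - 12*p + 9)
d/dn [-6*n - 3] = -6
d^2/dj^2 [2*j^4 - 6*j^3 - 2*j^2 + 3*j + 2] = 24*j^2 - 36*j - 4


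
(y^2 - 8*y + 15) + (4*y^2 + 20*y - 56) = 5*y^2 + 12*y - 41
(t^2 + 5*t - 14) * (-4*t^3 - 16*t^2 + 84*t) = -4*t^5 - 36*t^4 + 60*t^3 + 644*t^2 - 1176*t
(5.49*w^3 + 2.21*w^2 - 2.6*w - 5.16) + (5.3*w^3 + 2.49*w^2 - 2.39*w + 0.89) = 10.79*w^3 + 4.7*w^2 - 4.99*w - 4.27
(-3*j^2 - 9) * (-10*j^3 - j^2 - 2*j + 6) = 30*j^5 + 3*j^4 + 96*j^3 - 9*j^2 + 18*j - 54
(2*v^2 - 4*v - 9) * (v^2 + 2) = 2*v^4 - 4*v^3 - 5*v^2 - 8*v - 18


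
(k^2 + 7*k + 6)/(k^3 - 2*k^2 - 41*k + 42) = (k + 1)/(k^2 - 8*k + 7)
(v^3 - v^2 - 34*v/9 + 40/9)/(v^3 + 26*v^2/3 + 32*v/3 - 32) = (3*v^2 + v - 10)/(3*(v^2 + 10*v + 24))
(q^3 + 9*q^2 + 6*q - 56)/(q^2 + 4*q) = q + 5 - 14/q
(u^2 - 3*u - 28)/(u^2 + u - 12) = (u - 7)/(u - 3)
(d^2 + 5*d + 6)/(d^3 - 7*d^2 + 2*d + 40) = (d + 3)/(d^2 - 9*d + 20)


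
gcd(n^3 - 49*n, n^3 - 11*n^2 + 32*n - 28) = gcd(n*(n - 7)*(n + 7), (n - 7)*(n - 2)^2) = n - 7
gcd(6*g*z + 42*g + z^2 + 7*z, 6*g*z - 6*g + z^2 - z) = 6*g + z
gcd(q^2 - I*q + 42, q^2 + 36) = q + 6*I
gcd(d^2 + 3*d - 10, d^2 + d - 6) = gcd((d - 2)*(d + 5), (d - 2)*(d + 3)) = d - 2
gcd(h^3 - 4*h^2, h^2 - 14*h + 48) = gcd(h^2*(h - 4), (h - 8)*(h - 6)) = 1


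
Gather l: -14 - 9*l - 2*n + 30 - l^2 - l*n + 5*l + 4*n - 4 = -l^2 + l*(-n - 4) + 2*n + 12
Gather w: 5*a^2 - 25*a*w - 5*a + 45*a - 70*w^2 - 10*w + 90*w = 5*a^2 + 40*a - 70*w^2 + w*(80 - 25*a)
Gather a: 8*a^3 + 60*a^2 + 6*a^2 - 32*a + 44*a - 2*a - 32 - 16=8*a^3 + 66*a^2 + 10*a - 48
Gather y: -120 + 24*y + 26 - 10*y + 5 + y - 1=15*y - 90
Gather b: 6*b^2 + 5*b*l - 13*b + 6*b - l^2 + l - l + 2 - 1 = 6*b^2 + b*(5*l - 7) - l^2 + 1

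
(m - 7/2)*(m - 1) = m^2 - 9*m/2 + 7/2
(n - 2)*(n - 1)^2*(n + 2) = n^4 - 2*n^3 - 3*n^2 + 8*n - 4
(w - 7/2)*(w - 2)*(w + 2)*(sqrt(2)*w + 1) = sqrt(2)*w^4 - 7*sqrt(2)*w^3/2 + w^3 - 4*sqrt(2)*w^2 - 7*w^2/2 - 4*w + 14*sqrt(2)*w + 14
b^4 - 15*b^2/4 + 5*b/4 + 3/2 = (b - 3/2)*(b - 1)*(b + 1/2)*(b + 2)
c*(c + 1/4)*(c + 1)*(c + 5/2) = c^4 + 15*c^3/4 + 27*c^2/8 + 5*c/8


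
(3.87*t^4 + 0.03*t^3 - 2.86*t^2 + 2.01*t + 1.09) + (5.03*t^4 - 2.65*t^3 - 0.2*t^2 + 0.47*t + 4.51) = 8.9*t^4 - 2.62*t^3 - 3.06*t^2 + 2.48*t + 5.6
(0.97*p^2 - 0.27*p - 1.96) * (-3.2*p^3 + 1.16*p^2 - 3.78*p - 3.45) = -3.104*p^5 + 1.9892*p^4 + 2.2922*p^3 - 4.5995*p^2 + 8.3403*p + 6.762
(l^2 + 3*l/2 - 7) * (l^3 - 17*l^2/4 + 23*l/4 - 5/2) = l^5 - 11*l^4/4 - 61*l^3/8 + 287*l^2/8 - 44*l + 35/2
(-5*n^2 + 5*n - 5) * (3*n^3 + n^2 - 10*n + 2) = -15*n^5 + 10*n^4 + 40*n^3 - 65*n^2 + 60*n - 10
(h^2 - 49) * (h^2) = h^4 - 49*h^2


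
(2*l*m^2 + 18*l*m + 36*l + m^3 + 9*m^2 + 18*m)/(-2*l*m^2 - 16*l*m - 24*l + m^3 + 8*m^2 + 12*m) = (-2*l*m - 6*l - m^2 - 3*m)/(2*l*m + 4*l - m^2 - 2*m)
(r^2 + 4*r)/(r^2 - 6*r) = (r + 4)/(r - 6)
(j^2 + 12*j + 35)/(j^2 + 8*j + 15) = (j + 7)/(j + 3)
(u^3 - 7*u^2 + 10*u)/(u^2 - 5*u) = u - 2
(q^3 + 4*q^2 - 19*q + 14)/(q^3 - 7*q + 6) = (q + 7)/(q + 3)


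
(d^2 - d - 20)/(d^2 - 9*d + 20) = (d + 4)/(d - 4)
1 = 1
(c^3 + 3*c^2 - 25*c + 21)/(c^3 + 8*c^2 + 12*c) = (c^3 + 3*c^2 - 25*c + 21)/(c*(c^2 + 8*c + 12))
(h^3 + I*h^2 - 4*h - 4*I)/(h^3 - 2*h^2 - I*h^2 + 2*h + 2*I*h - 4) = (h + 2)/(h - 2*I)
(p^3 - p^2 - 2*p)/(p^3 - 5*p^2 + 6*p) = (p + 1)/(p - 3)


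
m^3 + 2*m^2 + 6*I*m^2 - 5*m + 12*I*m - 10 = (m + 2)*(m + I)*(m + 5*I)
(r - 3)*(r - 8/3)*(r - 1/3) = r^3 - 6*r^2 + 89*r/9 - 8/3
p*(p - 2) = p^2 - 2*p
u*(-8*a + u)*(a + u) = -8*a^2*u - 7*a*u^2 + u^3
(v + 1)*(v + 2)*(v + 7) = v^3 + 10*v^2 + 23*v + 14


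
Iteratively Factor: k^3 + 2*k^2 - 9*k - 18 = (k + 2)*(k^2 - 9) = (k + 2)*(k + 3)*(k - 3)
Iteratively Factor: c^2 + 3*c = (c + 3)*(c)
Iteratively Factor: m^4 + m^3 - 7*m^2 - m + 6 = (m - 1)*(m^3 + 2*m^2 - 5*m - 6) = (m - 1)*(m + 1)*(m^2 + m - 6) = (m - 2)*(m - 1)*(m + 1)*(m + 3)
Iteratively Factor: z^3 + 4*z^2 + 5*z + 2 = (z + 1)*(z^2 + 3*z + 2) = (z + 1)*(z + 2)*(z + 1)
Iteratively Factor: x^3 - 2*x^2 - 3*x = (x + 1)*(x^2 - 3*x) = (x - 3)*(x + 1)*(x)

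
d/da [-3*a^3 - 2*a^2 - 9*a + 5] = -9*a^2 - 4*a - 9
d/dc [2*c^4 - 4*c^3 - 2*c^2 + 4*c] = 8*c^3 - 12*c^2 - 4*c + 4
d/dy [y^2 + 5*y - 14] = 2*y + 5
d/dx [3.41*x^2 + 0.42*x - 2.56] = 6.82*x + 0.42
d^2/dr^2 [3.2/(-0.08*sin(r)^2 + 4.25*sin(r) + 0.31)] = (-0.08192*sin(r)^4 + 3.264*sin(r)^3 - 57.99456*sin(r)^2 - 2.312*sin(r) + 115.75872)/(-0.08*sin(r)^2 + 4.25*sin(r) + 0.31)^3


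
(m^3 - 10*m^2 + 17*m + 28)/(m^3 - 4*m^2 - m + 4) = (m - 7)/(m - 1)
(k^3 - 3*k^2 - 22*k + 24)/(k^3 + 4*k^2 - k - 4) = (k - 6)/(k + 1)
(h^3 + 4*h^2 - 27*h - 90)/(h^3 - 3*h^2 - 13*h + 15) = (h + 6)/(h - 1)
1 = 1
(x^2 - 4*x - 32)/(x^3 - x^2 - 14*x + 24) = (x - 8)/(x^2 - 5*x + 6)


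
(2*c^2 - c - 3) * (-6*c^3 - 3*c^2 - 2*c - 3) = -12*c^5 + 17*c^3 + 5*c^2 + 9*c + 9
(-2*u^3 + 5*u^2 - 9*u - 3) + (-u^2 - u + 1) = -2*u^3 + 4*u^2 - 10*u - 2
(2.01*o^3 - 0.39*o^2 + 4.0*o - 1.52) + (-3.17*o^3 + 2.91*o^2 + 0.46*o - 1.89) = -1.16*o^3 + 2.52*o^2 + 4.46*o - 3.41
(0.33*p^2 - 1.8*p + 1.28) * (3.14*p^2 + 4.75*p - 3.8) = 1.0362*p^4 - 4.0845*p^3 - 5.7848*p^2 + 12.92*p - 4.864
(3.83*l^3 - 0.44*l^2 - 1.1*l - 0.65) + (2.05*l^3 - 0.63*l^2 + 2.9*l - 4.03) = 5.88*l^3 - 1.07*l^2 + 1.8*l - 4.68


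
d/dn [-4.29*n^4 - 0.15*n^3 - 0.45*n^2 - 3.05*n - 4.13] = -17.16*n^3 - 0.45*n^2 - 0.9*n - 3.05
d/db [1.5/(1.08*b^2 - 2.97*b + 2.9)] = (4.455 - 3.24*b)/(1.08*b^2 - 2.97*b + 2.9)^2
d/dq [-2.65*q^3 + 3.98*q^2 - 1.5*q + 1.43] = -7.95*q^2 + 7.96*q - 1.5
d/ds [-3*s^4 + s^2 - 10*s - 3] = -12*s^3 + 2*s - 10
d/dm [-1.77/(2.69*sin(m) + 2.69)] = 0.657992565055762*cos(m)/(sin(m) + 1)^2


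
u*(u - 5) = u^2 - 5*u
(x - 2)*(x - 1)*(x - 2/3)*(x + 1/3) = x^4 - 10*x^3/3 + 25*x^2/9 - 4/9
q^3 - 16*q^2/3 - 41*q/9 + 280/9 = (q - 5)*(q - 8/3)*(q + 7/3)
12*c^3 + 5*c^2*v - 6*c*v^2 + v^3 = (-4*c + v)*(-3*c + v)*(c + v)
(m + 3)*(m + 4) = m^2 + 7*m + 12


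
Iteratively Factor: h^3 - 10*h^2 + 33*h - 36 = (h - 3)*(h^2 - 7*h + 12) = (h - 4)*(h - 3)*(h - 3)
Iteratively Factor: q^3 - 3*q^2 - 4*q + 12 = (q - 3)*(q^2 - 4) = (q - 3)*(q - 2)*(q + 2)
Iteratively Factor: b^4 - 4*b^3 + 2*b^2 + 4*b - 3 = (b - 1)*(b^3 - 3*b^2 - b + 3) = (b - 1)^2*(b^2 - 2*b - 3) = (b - 1)^2*(b + 1)*(b - 3)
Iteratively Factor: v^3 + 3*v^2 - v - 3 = (v + 3)*(v^2 - 1) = (v + 1)*(v + 3)*(v - 1)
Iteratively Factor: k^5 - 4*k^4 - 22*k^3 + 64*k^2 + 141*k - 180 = (k - 1)*(k^4 - 3*k^3 - 25*k^2 + 39*k + 180) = (k - 5)*(k - 1)*(k^3 + 2*k^2 - 15*k - 36) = (k - 5)*(k - 4)*(k - 1)*(k^2 + 6*k + 9) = (k - 5)*(k - 4)*(k - 1)*(k + 3)*(k + 3)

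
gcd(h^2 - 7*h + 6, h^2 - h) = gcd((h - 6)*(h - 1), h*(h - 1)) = h - 1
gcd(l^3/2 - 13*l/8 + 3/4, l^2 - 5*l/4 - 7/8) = 1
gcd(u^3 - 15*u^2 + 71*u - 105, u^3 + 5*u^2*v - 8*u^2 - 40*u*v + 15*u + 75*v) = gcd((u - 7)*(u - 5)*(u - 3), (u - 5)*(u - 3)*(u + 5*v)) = u^2 - 8*u + 15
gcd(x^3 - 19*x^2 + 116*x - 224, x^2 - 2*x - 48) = x - 8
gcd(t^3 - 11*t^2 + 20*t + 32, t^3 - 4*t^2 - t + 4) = t^2 - 3*t - 4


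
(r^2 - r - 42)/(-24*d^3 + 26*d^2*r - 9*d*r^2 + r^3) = (-r^2 + r + 42)/(24*d^3 - 26*d^2*r + 9*d*r^2 - r^3)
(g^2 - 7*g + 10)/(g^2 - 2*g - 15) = (g - 2)/(g + 3)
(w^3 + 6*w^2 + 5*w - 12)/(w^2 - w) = w + 7 + 12/w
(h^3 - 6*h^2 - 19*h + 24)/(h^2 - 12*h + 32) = (h^2 + 2*h - 3)/(h - 4)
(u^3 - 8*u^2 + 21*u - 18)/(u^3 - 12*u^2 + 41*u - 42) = (u - 3)/(u - 7)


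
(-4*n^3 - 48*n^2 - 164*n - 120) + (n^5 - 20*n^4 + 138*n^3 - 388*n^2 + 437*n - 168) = n^5 - 20*n^4 + 134*n^3 - 436*n^2 + 273*n - 288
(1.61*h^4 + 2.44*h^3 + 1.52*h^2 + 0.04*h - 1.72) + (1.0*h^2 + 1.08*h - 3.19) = 1.61*h^4 + 2.44*h^3 + 2.52*h^2 + 1.12*h - 4.91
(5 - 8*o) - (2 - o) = 3 - 7*o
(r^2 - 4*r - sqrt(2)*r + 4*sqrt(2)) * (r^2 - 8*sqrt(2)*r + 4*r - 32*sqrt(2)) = r^4 - 9*sqrt(2)*r^3 + 144*sqrt(2)*r - 256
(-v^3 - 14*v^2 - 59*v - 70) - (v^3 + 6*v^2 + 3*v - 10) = -2*v^3 - 20*v^2 - 62*v - 60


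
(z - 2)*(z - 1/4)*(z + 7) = z^3 + 19*z^2/4 - 61*z/4 + 7/2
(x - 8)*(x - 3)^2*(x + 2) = x^4 - 12*x^3 + 29*x^2 + 42*x - 144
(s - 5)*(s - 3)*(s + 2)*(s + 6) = s^4 - 37*s^2 + 24*s + 180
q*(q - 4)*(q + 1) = q^3 - 3*q^2 - 4*q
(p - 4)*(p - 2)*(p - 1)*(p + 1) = p^4 - 6*p^3 + 7*p^2 + 6*p - 8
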